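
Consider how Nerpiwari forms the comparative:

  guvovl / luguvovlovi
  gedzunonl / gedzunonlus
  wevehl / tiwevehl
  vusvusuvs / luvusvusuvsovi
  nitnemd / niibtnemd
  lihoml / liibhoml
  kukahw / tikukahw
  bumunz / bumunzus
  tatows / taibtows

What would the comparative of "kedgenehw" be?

tikedgenehw

guvovl and wevehl both end in -l yet inflect differently (luguvovlovi, tiwevehl), so the final letter is not what conditions the rule; the second-to-last letter is.
"kedgenehw" has second-to-last letter 'h'. The stems whose second-to-last letter is 'h' (wevehl → tiwevehl, kukahw → tikukahw) add the prefix ti-.
So kedgenehw → tikedgenehw.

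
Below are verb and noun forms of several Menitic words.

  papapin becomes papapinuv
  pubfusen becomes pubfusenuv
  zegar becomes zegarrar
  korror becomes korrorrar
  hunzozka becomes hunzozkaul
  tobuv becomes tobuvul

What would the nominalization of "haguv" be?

haguvul

"haguv" ends in -v. The one such stem in the data (tobuv → tobuvul) adds -ul, so the same rule applies.
The other patterns: stems ending in -n add -uv; stems ending in -r double the final consonant and add -ar.
So haguv → haguvul.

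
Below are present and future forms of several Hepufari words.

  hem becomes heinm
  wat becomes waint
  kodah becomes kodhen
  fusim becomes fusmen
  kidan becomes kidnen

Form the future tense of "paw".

painw

"paw" has 1 vowel. The stems with 1 vowel (hem → heinm, wat → waint) insert -in- after the first vowel.
So paw → painw.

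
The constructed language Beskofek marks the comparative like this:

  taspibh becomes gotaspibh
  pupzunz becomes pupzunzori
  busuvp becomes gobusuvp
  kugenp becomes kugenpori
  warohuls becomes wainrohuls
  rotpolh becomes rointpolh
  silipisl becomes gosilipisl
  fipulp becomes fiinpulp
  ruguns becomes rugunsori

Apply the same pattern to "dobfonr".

fipulp and kugenp both end in -p yet inflect differently (fiinpulp, kugenpori), so the final letter is not what conditions the rule; the second-to-last letter is.
"dobfonr" has second-to-last letter 'n'. The stems whose second-to-last letter is 'n' (pupzunz → pupzunzori, kugenp → kugenpori, ruguns → rugunsori) add -ori.
The other patterns: stems whose second-to-last letter is 'l' insert -in- after the first vowel; stems whose second-to-last letter is 'b', 's' or 'v' add the prefix go-.
So dobfonr → dobfonrori.

dobfonrori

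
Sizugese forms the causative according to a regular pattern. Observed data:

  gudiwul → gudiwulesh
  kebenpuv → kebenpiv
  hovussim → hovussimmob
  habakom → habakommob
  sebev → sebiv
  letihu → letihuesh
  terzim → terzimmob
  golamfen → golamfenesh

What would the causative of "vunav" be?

vuniv

sebev and golamfen both have last vowel 'e' yet inflect differently (sebiv, golamfenesh), so the last vowel is not what conditions the rule; the final letter is.
"vunav" ends in -v. The stems ending in -v (kebenpuv → kebenpiv, sebev → sebiv) change the last vowel to 'i'.
So vunav → vuniv.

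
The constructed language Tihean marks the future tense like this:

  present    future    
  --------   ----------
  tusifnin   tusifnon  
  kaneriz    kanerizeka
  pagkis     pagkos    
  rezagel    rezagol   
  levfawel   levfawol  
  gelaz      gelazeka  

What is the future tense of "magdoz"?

kaneriz and pagkis both have last vowel 'i' yet inflect differently (kanerizeka, pagkos), so the last vowel is not what conditions the rule; the final letter is.
"magdoz" ends in -z. The stems ending in -z (gelaz → gelazeka, kaneriz → kanerizeka) add -eka.
The other pattern: stems ending in -l, -n or -s change the last vowel to 'o'.
So magdoz → magdozeka.

magdozeka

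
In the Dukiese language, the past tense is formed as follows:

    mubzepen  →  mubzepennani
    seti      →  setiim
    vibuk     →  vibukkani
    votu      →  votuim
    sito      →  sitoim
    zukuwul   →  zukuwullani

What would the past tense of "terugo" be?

terugoim

votu and zukuwul both have last vowel 'u' yet inflect differently (votuim, zukuwullani), so the last vowel is not what conditions the rule; whether the stem ends in a vowel or a consonant is.
"terugo" ends in a vowel. The stems ending in a vowel (seti → setiim, sito → sitoim, votu → votuim) add -im.
The other pattern: stems ending in a consonant double the final consonant and add -ani.
So terugo → terugoim.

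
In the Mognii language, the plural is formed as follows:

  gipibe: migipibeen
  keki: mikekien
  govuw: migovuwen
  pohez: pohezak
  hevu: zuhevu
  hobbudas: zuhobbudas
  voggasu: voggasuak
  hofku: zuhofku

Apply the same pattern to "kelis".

mikelisen

hevu and voggasu both end in -u yet inflect differently (zuhevu, voggasuak), so the final letter is not what conditions the rule; the first letter is.
"kelis" begins with k-. The one such stem in the data (keki → mikekien) adds mi- … -en around the stem, so the same rule applies.
So kelis → mikelisen.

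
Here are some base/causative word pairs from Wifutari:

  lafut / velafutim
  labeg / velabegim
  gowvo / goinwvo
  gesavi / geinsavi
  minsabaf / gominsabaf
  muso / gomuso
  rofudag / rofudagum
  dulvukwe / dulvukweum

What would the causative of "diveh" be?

divehum

gowvo and muso both end in -o yet inflect differently (goinwvo, gomuso), so the final letter is not what conditions the rule; the first letter is.
"diveh" begins with d-. The one such stem in the data (dulvukwe → dulvukweum) adds -um, so the same rule applies.
So diveh → divehum.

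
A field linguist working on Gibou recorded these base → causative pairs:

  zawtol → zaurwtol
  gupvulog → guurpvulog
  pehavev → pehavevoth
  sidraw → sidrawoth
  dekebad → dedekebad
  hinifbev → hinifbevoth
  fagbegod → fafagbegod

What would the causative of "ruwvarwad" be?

zawtol and fagbegod both have last vowel 'o' yet inflect differently (zaurwtol, fafagbegod), so the last vowel is not what conditions the rule; the final letter is.
"ruwvarwad" ends in -d. The stems ending in -d (dekebad → dedekebad, fagbegod → fafagbegod) repeat the first consonant+vowel as a prefix.
So ruwvarwad → ruruwvarwad.

ruruwvarwad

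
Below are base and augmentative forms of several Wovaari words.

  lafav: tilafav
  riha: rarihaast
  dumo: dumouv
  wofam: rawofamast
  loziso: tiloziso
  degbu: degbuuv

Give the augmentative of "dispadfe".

dispadfeuv

loziso and dumo both end in -o yet inflect differently (tiloziso, dumouv), so the final letter is not what conditions the rule; the first letter is.
"dispadfe" begins with d-. The stems beginning with d- (degbu → degbuuv, dumo → dumouv) add -uv.
The other patterns: stems beginning with l- add the prefix ti-; stems beginning with r- or w- add ra- … -ast around the stem.
So dispadfe → dispadfeuv.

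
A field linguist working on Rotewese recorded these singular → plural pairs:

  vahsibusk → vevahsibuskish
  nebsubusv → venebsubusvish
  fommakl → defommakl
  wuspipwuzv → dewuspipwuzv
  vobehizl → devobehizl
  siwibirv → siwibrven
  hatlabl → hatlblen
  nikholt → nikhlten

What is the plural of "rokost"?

"rokost" has second-to-last letter 's'. The stems whose second-to-last letter is 's' (vahsibusk → vevahsibuskish, nebsubusv → venebsubusvish) add ve- … -ish around the stem.
The other patterns: stems whose second-to-last letter is 'k' or 'z' add the prefix de-; stems whose second-to-last letter is 'b', 'l' or 'r' delete the last vowel and add -en.
So rokost → verokostish.

verokostish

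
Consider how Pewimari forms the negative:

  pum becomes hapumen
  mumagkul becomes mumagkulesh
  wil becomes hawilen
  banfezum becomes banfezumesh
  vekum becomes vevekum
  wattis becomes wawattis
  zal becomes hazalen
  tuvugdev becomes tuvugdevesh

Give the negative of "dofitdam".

dofitdamesh

pum and vekum both end in -m yet inflect differently (hapumen, vevekum), so the final letter is not what conditions the rule; the number of vowels is.
"dofitdam" has 3 vowels. The stems with 3 vowels (banfezum → banfezumesh, mumagkul → mumagkulesh, tuvugdev → tuvugdevesh) add -esh.
The other patterns: stems with 1 vowel add ha- … -en around the stem; stems with 2 vowels repeat the first consonant+vowel as a prefix.
So dofitdam → dofitdamesh.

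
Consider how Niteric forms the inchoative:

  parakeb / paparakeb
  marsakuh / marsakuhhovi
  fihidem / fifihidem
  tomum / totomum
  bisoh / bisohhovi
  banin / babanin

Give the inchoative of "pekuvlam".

pepekuvlam

"pekuvlam" ends in -m. The stems ending in -m (tomum → totomum, fihidem → fifihidem) repeat the first consonant+vowel as a prefix.
The other pattern: stems ending in -h double the final consonant and add -ovi.
So pekuvlam → pepekuvlam.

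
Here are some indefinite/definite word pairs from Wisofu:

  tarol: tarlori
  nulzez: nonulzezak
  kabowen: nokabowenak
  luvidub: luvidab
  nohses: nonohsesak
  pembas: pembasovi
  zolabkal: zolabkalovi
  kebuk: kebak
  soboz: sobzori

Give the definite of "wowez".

nohses and pembas both end in -s yet inflect differently (nonohsesak, pembasovi), so the final letter is not what conditions the rule; the last vowel is.
"wowez" has last vowel 'e'. The stems whose last vowel is 'e' (nohses → nonohsesak, nulzez → nonulzezak, kabowen → nokabowenak) add no- … -ak around the stem.
So wowez → nowowezak.

nowowezak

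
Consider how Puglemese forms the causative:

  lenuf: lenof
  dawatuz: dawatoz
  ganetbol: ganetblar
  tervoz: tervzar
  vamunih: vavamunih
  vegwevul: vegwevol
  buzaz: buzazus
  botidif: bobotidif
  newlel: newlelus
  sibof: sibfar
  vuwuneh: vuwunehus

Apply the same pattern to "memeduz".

memedoz

buzaz and tervoz both end in -z yet inflect differently (buzazus, tervzar), so the final letter is not what conditions the rule; the last vowel is.
"memeduz" has last vowel 'u'. The stems whose last vowel is 'u' (dawatuz → dawatoz, vegwevul → vegwevol, lenuf → lenof) change the last vowel to 'o'.
The other patterns: stems whose last vowel is 'a' or 'e' add -us; stems whose last vowel is 'o' delete the last vowel and add -ar; stems whose last vowel is 'i' repeat the first consonant+vowel as a prefix.
So memeduz → memedoz.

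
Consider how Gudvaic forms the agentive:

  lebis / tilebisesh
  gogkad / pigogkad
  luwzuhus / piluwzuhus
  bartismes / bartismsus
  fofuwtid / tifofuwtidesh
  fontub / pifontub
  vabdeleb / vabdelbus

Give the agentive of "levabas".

bartismes and lebis both end in -s yet inflect differently (bartismsus, tilebisesh), so the final letter is not what conditions the rule; the last vowel is.
"levabas" has last vowel 'a'. The one such stem in the data (gogkad → pigogkad) adds the prefix pi-, so the same rule applies.
So levabas → pilevabas.

pilevabas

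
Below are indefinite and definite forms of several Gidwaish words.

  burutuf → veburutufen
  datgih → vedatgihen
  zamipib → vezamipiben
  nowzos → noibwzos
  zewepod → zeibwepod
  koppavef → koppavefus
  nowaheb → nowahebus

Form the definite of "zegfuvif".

vezegfuvifen

burutuf and koppavef both end in -f yet inflect differently (veburutufen, koppavefus), so the final letter is not what conditions the rule; the last vowel is.
"zegfuvif" has last vowel 'i'. The stems whose last vowel is 'i' (datgih → vedatgihen, zamipib → vezamipiben) add ve- … -en around the stem.
So zegfuvif → vezegfuvifen.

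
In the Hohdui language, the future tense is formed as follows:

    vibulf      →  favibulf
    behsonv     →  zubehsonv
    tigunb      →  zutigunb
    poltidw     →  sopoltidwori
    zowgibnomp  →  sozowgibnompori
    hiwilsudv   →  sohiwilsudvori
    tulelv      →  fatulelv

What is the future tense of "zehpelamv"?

tulelv and behsonv both end in -v yet inflect differently (fatulelv, zubehsonv), so the final letter is not what conditions the rule; the second-to-last letter is.
"zehpelamv" has second-to-last letter 'm'. The one such stem in the data (zowgibnomp → sozowgibnompori) adds so- … -ori around the stem, so the same rule applies.
So zehpelamv → sozehpelamvori.

sozehpelamvori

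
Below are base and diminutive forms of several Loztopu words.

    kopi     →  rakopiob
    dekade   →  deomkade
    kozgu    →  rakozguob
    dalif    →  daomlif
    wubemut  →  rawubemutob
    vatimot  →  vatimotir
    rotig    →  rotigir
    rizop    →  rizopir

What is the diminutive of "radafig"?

wubemut and vatimot both end in -t yet inflect differently (rawubemutob, vatimotir), so the final letter is not what conditions the rule; the first letter is.
"radafig" begins with r-. The stems beginning with r- (rotig → rotigir, rizop → rizopir) add -ir.
So radafig → radafigir.

radafigir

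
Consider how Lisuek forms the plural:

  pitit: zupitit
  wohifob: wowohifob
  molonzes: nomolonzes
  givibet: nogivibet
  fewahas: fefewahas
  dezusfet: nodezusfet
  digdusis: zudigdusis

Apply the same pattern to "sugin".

digdusis and molonzes both end in -s yet inflect differently (zudigdusis, nomolonzes), so the final letter is not what conditions the rule; the last vowel is.
"sugin" has last vowel 'i'. The stems whose last vowel is 'i' (digdusis → zudigdusis, pitit → zupitit) add the prefix zu-.
So sugin → zusugin.

zusugin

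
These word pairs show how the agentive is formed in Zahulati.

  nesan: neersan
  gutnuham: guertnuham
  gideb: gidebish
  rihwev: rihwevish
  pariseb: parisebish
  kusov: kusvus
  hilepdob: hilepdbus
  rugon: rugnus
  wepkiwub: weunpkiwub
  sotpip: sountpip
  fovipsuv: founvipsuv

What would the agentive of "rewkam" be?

rihwev and kusov both end in -v yet inflect differently (rihwevish, kusvus), so the final letter is not what conditions the rule; the last vowel is.
"rewkam" has last vowel 'a'. The stems whose last vowel is 'a' (nesan → neersan, gutnuham → guertnuham) insert -er- after the first vowel.
The other patterns: stems whose last vowel is 'e' add -ish; stems whose last vowel is 'o' delete the last vowel and add -us; stems whose last vowel is 'i' or 'u' insert -un- after the first vowel.
So rewkam → reerwkam.

reerwkam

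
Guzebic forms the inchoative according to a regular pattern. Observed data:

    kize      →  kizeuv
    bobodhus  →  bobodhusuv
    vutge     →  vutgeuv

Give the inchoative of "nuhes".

nuhesuv

Every pair shown (kize → kizeuv, bobodhus → bobodhusuv, vutge → vutgeuv) follows the same rule: add -uv.
So nuhes → nuhesuv.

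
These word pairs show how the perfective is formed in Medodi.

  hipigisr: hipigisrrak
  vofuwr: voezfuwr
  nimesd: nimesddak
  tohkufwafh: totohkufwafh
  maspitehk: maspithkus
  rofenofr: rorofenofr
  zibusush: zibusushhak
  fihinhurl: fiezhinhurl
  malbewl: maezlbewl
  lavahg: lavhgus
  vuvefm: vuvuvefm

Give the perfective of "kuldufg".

zibusush and tohkufwafh both end in -h yet inflect differently (zibusushhak, totohkufwafh), so the final letter is not what conditions the rule; the second-to-last letter is.
"kuldufg" has second-to-last letter 'f'. The stems whose second-to-last letter is 'f' (tohkufwafh → totohkufwafh, vuvefm → vuvuvefm, rofenofr → rorofenofr) repeat the first consonant+vowel as a prefix.
The other patterns: stems whose second-to-last letter is 's' double the final consonant and add -ak; stems whose second-to-last letter is 'h' delete the last vowel and add -us; stems whose second-to-last letter is 'r' or 'w' insert -ez- after the first vowel.
So kuldufg → kukuldufg.

kukuldufg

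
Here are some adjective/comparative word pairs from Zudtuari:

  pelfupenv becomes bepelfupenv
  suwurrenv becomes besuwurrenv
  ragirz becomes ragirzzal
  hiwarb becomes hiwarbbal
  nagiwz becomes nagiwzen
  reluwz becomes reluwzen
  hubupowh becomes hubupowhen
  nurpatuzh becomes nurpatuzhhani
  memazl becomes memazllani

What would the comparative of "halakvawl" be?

halakvawlen

ragirz and nagiwz both end in -z yet inflect differently (ragirzzal, nagiwzen), so the final letter is not what conditions the rule; the second-to-last letter is.
"halakvawl" has second-to-last letter 'w'. The stems whose second-to-last letter is 'w' (nagiwz → nagiwzen, reluwz → reluwzen, hubupowh → hubupowhen) add -en.
The other patterns: stems whose second-to-last letter is 'n' add the prefix be-; stems whose second-to-last letter is 'r' double the final consonant and add -al; stems whose second-to-last letter is 'z' double the final consonant and add -ani.
So halakvawl → halakvawlen.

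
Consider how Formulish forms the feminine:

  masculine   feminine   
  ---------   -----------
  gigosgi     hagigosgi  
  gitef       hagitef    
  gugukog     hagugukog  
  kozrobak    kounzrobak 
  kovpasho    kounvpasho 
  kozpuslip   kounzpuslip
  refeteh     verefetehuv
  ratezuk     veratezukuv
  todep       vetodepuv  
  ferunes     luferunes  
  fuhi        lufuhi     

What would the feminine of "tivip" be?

vetivipuv

"tivip" begins with t-. The one such stem in the data (todep → vetodepuv) adds ve- … -uv around the stem, so the same rule applies.
The other patterns: stems beginning with g- add the prefix ha-; stems beginning with k- insert -un- after the first vowel; stems beginning with f- add the prefix lu-.
So tivip → vetivipuv.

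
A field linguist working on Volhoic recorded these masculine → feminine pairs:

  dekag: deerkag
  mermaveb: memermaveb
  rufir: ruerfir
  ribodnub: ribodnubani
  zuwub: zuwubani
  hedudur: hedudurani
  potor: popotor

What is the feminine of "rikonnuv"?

hedudur and rufir both end in -r yet inflect differently (hedudurani, ruerfir), so the final letter is not what conditions the rule; the last vowel is.
"rikonnuv" has last vowel 'u'. The stems whose last vowel is 'u' (zuwub → zuwubani, hedudur → hedudurani, ribodnub → ribodnubani) add -ani.
The other patterns: stems whose last vowel is 'a' or 'i' insert -er- after the first vowel; stems whose last vowel is 'e' or 'o' repeat the first consonant+vowel as a prefix.
So rikonnuv → rikonnuvani.

rikonnuvani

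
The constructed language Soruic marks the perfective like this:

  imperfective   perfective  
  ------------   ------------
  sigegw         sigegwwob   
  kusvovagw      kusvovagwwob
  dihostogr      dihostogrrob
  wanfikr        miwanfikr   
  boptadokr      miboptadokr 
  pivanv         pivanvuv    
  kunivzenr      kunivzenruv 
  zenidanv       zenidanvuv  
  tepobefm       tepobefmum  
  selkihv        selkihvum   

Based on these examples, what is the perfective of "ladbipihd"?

dihostogr and wanfikr both end in -r yet inflect differently (dihostogrrob, miwanfikr), so the final letter is not what conditions the rule; the second-to-last letter is.
"ladbipihd" has second-to-last letter 'h'. The one such stem in the data (selkihv → selkihvum) adds -um, so the same rule applies.
So ladbipihd → ladbipihdum.

ladbipihdum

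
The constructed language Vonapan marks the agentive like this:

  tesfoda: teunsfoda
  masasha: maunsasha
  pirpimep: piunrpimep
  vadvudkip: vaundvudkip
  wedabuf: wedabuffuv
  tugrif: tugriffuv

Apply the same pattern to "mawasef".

vadvudkip and tugrif both have last vowel 'i' yet inflect differently (vaundvudkip, tugriffuv), so the last vowel is not what conditions the rule; the final letter is.
"mawasef" ends in -f. The stems ending in -f (wedabuf → wedabuffuv, tugrif → tugriffuv) double the final consonant and add -uv.
So mawasef → mawaseffuv.

mawaseffuv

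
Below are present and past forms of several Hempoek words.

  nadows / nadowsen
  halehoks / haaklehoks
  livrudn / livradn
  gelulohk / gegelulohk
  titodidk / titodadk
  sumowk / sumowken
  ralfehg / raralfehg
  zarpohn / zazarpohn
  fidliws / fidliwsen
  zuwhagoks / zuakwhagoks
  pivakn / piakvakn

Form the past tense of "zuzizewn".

sumowk and titodidk both end in -k yet inflect differently (sumowken, titodadk), so the final letter is not what conditions the rule; the second-to-last letter is.
"zuzizewn" has second-to-last letter 'w'. The stems whose second-to-last letter is 'w' (nadows → nadowsen, fidliws → fidliwsen, sumowk → sumowken) add -en.
The other patterns: stems whose second-to-last letter is 'd' change the last vowel to 'a'; stems whose second-to-last letter is 'k' insert -ak- after the first vowel; stems whose second-to-last letter is 'h' repeat the first consonant+vowel as a prefix.
So zuzizewn → zuzizewnen.

zuzizewnen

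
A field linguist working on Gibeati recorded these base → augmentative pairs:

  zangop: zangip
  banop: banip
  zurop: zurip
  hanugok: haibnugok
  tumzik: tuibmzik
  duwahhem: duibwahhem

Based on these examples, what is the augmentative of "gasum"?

gaibsum

zangop and hanugok both have last vowel 'o' yet inflect differently (zangip, haibnugok), so the last vowel is not what conditions the rule; the final letter is.
"gasum" ends in -m. The one such stem in the data (duwahhem → duibwahhem) inserts -ib- after the first vowel (as do hanugok, tumzik), so the same rule applies.
So gasum → gaibsum.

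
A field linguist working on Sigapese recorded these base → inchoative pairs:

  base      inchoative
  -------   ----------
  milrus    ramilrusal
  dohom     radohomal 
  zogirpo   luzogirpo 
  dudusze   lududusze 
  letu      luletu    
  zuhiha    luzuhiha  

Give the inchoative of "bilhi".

lubilhi

dohom and zogirpo both have last vowel 'o' yet inflect differently (radohomal, luzogirpo), so the last vowel is not what conditions the rule; whether the stem ends in a vowel or a consonant is.
"bilhi" ends in a vowel. The stems ending in a vowel (zogirpo → luzogirpo, dudusze → lududusze, letu → luletu) add the prefix lu-.
So bilhi → lubilhi.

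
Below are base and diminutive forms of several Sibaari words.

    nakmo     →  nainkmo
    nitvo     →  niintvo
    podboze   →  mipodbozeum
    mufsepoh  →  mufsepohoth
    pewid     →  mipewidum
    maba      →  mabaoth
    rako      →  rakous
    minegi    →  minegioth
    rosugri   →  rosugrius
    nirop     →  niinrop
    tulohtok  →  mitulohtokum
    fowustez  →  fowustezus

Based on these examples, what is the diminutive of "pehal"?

"pehal" begins with p-. The stems beginning with p- (pewid → mipewidum, podboze → mipodbozeum) add mi- … -um around the stem.
So pehal → mipehalum.

mipehalum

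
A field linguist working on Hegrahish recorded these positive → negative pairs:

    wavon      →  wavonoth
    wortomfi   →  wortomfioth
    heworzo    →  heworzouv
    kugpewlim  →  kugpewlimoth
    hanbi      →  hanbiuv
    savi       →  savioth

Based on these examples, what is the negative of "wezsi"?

hanbi and wortomfi both end in -i yet inflect differently (hanbiuv, wortomfioth), so the final letter is not what conditions the rule; the first letter is.
"wezsi" begins with w-. The stems beginning with w- (wortomfi → wortomfioth, wavon → wavonoth) add -oth.
So wezsi → wezsioth.

wezsioth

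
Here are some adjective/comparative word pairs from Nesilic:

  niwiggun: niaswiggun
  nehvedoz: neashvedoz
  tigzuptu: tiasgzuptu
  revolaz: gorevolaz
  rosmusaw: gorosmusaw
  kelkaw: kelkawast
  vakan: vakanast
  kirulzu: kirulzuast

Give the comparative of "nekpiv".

neaskpiv

nehvedoz and revolaz both end in -z yet inflect differently (neashvedoz, gorevolaz), so the final letter is not what conditions the rule; the first letter is.
"nekpiv" begins with n-. The stems beginning with n- (niwiggun → niaswiggun, nehvedoz → neashvedoz) insert -as- after the first vowel.
So nekpiv → neaskpiv.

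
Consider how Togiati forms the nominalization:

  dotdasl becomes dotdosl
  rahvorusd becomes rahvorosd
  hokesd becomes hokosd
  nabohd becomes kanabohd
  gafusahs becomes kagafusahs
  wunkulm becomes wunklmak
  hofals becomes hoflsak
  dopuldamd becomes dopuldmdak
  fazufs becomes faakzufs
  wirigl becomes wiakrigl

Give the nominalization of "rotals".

rotlsak

rahvorusd and nabohd both end in -d yet inflect differently (rahvorosd, kanabohd), so the final letter is not what conditions the rule; the second-to-last letter is.
"rotals" has second-to-last letter 'l'. The stems whose second-to-last letter is 'l' (wunkulm → wunklmak, hofals → hoflsak) delete the last vowel and add -ak.
The other patterns: stems whose second-to-last letter is 's' change the last vowel to 'o'; stems whose second-to-last letter is 'h' add the prefix ka-; stems whose second-to-last letter is 'f' or 'g' insert -ak- after the first vowel.
So rotals → rotlsak.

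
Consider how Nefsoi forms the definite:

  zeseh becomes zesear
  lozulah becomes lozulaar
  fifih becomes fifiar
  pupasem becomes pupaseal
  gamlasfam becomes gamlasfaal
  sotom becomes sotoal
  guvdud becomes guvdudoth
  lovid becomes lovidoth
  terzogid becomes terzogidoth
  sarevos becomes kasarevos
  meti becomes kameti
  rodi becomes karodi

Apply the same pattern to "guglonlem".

zeseh and pupasem both have last vowel 'e' yet inflect differently (zesear, pupaseal), so the last vowel is not what conditions the rule; the final letter is.
"guglonlem" ends in -m. The stems ending in -m (pupasem → pupaseal, gamlasfam → gamlasfaal, sotom → sotoal) drop the final letter and add -al.
The other patterns: stems ending in -h drop the final letter and add -ar; stems ending in -d add -oth; stems ending in -i or -s add the prefix ka-.
So guglonlem → guglonleal.

guglonleal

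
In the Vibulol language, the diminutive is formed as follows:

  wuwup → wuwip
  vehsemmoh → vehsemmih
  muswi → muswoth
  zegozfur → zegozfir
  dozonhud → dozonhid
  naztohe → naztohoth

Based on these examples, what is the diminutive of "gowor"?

muswi and wuwup both have 2 vowels yet inflect differently (muswoth, wuwip), so the number of vowels is not what conditions the rule; whether the stem ends in a vowel or a consonant is.
"gowor" ends in a consonant. The stems ending in a consonant (wuwup → wuwip, vehsemmoh → vehsemmih, zegozfur → zegozfir) change the last vowel to 'i'.
The other pattern: stems ending in a vowel drop the final letter and add -oth.
So gowor → gowir.

gowir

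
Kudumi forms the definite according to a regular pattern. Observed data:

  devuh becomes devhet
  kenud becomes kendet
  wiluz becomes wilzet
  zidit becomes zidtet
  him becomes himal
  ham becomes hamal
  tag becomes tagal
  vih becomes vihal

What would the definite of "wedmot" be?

wedmtet

devuh and vih both end in -h yet inflect differently (devhet, vihal), so the final letter is not what conditions the rule; the number of vowels is.
"wedmot" has 2 vowels. The stems with 2 vowels (devuh → devhet, wiluz → wilzet, kenud → kendet) delete the last vowel and add -et.
The other pattern: stems with 1 vowel add -al.
So wedmot → wedmtet.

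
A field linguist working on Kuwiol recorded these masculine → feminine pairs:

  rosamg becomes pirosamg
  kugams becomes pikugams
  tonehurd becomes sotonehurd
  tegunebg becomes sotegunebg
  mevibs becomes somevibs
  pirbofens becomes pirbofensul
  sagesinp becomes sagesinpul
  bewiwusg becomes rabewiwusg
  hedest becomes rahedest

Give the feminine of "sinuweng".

"sinuweng" has second-to-last letter 'n'. The stems whose second-to-last letter is 'n' (pirbofens → pirbofensul, sagesinp → sagesinpul) add -ul.
So sinuweng → sinuwengul.

sinuwengul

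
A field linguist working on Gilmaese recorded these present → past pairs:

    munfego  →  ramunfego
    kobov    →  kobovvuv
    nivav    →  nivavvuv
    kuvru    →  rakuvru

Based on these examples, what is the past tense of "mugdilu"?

"mugdilu" ends in a vowel. The stems ending in a vowel (munfego → ramunfego, kuvru → rakuvru) add the prefix ra-.
The other pattern: stems ending in a consonant double the final consonant and add -uv.
So mugdilu → ramugdilu.

ramugdilu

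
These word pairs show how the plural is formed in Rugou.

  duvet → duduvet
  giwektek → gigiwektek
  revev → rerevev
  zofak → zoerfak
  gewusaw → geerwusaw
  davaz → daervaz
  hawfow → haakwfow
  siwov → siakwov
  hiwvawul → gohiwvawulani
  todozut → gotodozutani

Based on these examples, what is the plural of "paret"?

paparet

giwektek and zofak both end in -k yet inflect differently (gigiwektek, zoerfak), so the final letter is not what conditions the rule; the last vowel is.
"paret" has last vowel 'e'. The stems whose last vowel is 'e' (duvet → duduvet, giwektek → gigiwektek, revev → rerevev) repeat the first consonant+vowel as a prefix.
So paret → paparet.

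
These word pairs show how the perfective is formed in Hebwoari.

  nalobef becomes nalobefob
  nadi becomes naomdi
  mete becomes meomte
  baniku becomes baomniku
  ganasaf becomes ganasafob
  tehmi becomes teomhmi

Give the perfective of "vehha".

veomhha

nalobef and mete both have last vowel 'e' yet inflect differently (nalobefob, meomte), so the last vowel is not what conditions the rule; whether the stem ends in a vowel or a consonant is.
"vehha" ends in a vowel. The stems ending in a vowel (tehmi → teomhmi, baniku → baomniku, mete → meomte) insert -om- after the first vowel.
So vehha → veomhha.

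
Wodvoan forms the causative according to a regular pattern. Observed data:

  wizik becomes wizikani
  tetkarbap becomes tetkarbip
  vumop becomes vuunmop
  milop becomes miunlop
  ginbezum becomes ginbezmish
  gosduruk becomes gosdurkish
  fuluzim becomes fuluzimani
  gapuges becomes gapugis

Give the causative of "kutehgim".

kutehgimani

gosduruk and wizik both end in -k yet inflect differently (gosdurkish, wizikani), so the final letter is not what conditions the rule; the last vowel is.
"kutehgim" has last vowel 'i'. The stems whose last vowel is 'i' (wizik → wizikani, fuluzim → fuluzimani) add -ani.
So kutehgim → kutehgimani.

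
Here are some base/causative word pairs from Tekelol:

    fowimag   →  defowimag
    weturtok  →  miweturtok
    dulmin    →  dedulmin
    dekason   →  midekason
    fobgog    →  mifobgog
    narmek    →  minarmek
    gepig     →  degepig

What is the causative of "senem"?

fobgog and gepig both end in -g yet inflect differently (mifobgog, degepig), so the final letter is not what conditions the rule; the last vowel is.
"senem" has last vowel 'e'. The one such stem in the data (narmek → minarmek) adds the prefix mi-, so the same rule applies.
So senem → misenem.

misenem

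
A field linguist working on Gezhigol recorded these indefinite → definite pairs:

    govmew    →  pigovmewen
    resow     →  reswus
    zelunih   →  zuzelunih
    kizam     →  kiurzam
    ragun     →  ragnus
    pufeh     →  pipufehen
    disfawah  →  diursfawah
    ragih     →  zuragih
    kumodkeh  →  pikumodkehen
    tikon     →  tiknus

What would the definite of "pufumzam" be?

puurfumzam

disfawah and pufeh both end in -h yet inflect differently (diursfawah, pipufehen), so the final letter is not what conditions the rule; the last vowel is.
"pufumzam" has last vowel 'a'. The stems whose last vowel is 'a' (disfawah → diursfawah, kizam → kiurzam) insert -ur- after the first vowel.
The other patterns: stems whose last vowel is 'e' add pi- … -en around the stem; stems whose last vowel is 'i' add the prefix zu-; stems whose last vowel is 'o' or 'u' delete the last vowel and add -us.
So pufumzam → puurfumzam.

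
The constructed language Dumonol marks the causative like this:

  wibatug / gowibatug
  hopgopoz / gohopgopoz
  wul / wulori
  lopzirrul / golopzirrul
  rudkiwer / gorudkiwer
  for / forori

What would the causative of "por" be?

"por" has 1 vowel. The stems with 1 vowel (for → forori, wul → wulori) add -ori.
So por → porori.

porori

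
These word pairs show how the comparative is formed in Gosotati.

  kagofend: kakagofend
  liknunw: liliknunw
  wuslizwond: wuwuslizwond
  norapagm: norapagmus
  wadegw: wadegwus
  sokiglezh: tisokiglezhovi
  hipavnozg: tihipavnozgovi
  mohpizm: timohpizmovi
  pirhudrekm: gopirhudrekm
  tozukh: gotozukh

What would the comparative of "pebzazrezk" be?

"pebzazrezk" has second-to-last letter 'z'. The stems whose second-to-last letter is 'z' (sokiglezh → tisokiglezhovi, hipavnozg → tihipavnozgovi, mohpizm → timohpizmovi) add ti- … -ovi around the stem.
The other patterns: stems whose second-to-last letter is 'n' repeat the first consonant+vowel as a prefix; stems whose second-to-last letter is 'g' add -us; stems whose second-to-last letter is 'k' add the prefix go-.
So pebzazrezk → tipebzazrezkovi.

tipebzazrezkovi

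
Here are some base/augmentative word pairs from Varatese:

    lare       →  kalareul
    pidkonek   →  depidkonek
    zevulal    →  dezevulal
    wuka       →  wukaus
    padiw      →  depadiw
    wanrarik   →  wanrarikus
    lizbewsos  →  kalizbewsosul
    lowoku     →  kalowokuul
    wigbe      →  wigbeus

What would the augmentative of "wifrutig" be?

wifrutigus

wigbe and lare both end in -e yet inflect differently (wigbeus, kalareul), so the final letter is not what conditions the rule; the first letter is.
"wifrutig" begins with w-. The stems beginning with w- (wanrarik → wanrarikus, wigbe → wigbeus, wuka → wukaus) add -us.
The other patterns: stems beginning with l- add ka- … -ul around the stem; stems beginning with p- or z- add the prefix de-.
So wifrutig → wifrutigus.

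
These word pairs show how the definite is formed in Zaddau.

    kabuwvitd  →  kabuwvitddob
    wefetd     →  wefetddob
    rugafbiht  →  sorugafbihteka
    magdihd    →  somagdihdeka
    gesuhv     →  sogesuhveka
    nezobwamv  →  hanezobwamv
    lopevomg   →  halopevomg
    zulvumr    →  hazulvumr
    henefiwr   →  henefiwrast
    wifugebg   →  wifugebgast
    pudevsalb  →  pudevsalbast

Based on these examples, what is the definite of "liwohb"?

soliwohbeka

"liwohb" has second-to-last letter 'h'. The stems whose second-to-last letter is 'h' (rugafbiht → sorugafbihteka, magdihd → somagdihdeka, gesuhv → sogesuhveka) add so- … -eka around the stem.
The other patterns: stems whose second-to-last letter is 't' double the final consonant and add -ob; stems whose second-to-last letter is 'm' add the prefix ha-; stems whose second-to-last letter is 'b', 'l' or 'w' add -ast.
So liwohb → soliwohbeka.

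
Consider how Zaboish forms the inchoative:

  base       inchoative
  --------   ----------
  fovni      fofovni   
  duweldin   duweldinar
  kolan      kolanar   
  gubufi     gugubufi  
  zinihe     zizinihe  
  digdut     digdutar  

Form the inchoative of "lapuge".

lalapuge

fovni and duweldin both have last vowel 'i' yet inflect differently (fofovni, duweldinar), so the last vowel is not what conditions the rule; whether the stem ends in a vowel or a consonant is.
"lapuge" ends in a vowel. The stems ending in a vowel (zinihe → zizinihe, fovni → fofovni, gubufi → gugubufi) repeat the first consonant+vowel as a prefix.
So lapuge → lalapuge.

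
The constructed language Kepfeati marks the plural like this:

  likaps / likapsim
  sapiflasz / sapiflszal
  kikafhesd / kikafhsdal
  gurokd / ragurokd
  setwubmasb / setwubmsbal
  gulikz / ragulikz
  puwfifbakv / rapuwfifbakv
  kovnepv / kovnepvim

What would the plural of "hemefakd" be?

"hemefakd" has second-to-last letter 'k'. The stems whose second-to-last letter is 'k' (gulikz → ragulikz, gurokd → ragurokd, puwfifbakv → rapuwfifbakv) add the prefix ra-.
So hemefakd → rahemefakd.

rahemefakd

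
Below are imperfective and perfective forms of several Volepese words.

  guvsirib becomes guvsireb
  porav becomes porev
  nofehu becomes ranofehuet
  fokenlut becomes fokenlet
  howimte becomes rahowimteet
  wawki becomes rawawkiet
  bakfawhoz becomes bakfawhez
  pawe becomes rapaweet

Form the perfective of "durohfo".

radurohfoet

guvsirib and wawki both have last vowel 'i' yet inflect differently (guvsireb, rawawkiet), so the last vowel is not what conditions the rule; whether the stem ends in a vowel or a consonant is.
"durohfo" ends in a vowel. The stems ending in a vowel (wawki → rawawkiet, howimte → rahowimteet, pawe → rapaweet) add ra- … -et around the stem.
The other pattern: stems ending in a consonant change the last vowel to 'e'.
So durohfo → radurohfoet.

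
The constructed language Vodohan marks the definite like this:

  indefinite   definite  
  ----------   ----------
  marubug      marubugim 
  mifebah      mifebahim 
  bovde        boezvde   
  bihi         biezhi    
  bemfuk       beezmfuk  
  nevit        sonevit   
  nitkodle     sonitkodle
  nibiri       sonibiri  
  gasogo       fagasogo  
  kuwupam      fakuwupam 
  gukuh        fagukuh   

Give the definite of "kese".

fakese

bovde and nitkodle both end in -e yet inflect differently (boezvde, sonitkodle), so the final letter is not what conditions the rule; the first letter is.
"kese" begins with k-. The one such stem in the data (kuwupam → fakuwupam) adds the prefix fa-, so the same rule applies.
The other patterns: stems beginning with m- add -im; stems beginning with b- insert -ez- after the first vowel; stems beginning with n- add the prefix so-.
So kese → fakese.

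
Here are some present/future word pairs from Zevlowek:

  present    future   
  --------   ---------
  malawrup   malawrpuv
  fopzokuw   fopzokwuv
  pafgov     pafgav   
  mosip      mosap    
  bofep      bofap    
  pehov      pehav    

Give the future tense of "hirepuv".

hirepvuv

malawrup and mosip both end in -p yet inflect differently (malawrpuv, mosap), so the final letter is not what conditions the rule; the last vowel is.
"hirepuv" has last vowel 'u'. The stems whose last vowel is 'u' (malawrup → malawrpuv, fopzokuw → fopzokwuv) delete the last vowel and add -uv.
The other pattern: stems whose last vowel is 'e', 'i' or 'o' change the last vowel to 'a'.
So hirepuv → hirepvuv.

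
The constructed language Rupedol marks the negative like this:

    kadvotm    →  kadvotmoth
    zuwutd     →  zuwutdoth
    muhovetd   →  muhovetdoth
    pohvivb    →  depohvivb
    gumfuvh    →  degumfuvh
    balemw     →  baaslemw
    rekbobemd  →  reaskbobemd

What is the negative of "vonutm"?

vonutmoth

"vonutm" has second-to-last letter 't'. The stems whose second-to-last letter is 't' (kadvotm → kadvotmoth, zuwutd → zuwutdoth, muhovetd → muhovetdoth) add -oth.
So vonutm → vonutmoth.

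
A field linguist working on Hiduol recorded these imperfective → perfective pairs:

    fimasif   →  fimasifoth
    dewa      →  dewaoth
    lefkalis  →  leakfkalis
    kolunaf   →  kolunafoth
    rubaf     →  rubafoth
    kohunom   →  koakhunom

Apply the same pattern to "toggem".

lefkalis and fimasif both have last vowel 'i' yet inflect differently (leakfkalis, fimasifoth), so the last vowel is not what conditions the rule; the final letter is.
"toggem" ends in -m. The one such stem in the data (kohunom → koakhunom) inserts -ak- after the first vowel (as does lefkalis), so the same rule applies.
So toggem → toakggem.

toakggem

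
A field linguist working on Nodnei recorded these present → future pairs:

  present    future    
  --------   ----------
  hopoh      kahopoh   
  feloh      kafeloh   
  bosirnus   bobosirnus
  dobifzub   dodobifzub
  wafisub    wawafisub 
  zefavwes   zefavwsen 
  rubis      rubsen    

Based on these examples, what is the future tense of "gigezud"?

bosirnus and zefavwes both end in -s yet inflect differently (bobosirnus, zefavwsen), so the final letter is not what conditions the rule; the last vowel is.
"gigezud" has last vowel 'u'. The stems whose last vowel is 'u' (bosirnus → bobosirnus, dobifzub → dodobifzub, wafisub → wawafisub) repeat the first consonant+vowel as a prefix.
The other patterns: stems whose last vowel is 'o' add the prefix ka-; stems whose last vowel is 'e' or 'i' delete the last vowel and add -en.
So gigezud → gigigezud.

gigigezud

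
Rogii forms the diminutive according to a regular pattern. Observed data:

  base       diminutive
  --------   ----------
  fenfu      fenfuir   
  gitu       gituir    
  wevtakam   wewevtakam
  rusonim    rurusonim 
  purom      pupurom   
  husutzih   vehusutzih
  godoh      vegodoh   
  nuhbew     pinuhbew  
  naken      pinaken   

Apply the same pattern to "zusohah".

"zusohah" ends in -h. The stems ending in -h (husutzih → vehusutzih, godoh → vegodoh) add the prefix ve-.
So zusohah → vezusohah.

vezusohah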